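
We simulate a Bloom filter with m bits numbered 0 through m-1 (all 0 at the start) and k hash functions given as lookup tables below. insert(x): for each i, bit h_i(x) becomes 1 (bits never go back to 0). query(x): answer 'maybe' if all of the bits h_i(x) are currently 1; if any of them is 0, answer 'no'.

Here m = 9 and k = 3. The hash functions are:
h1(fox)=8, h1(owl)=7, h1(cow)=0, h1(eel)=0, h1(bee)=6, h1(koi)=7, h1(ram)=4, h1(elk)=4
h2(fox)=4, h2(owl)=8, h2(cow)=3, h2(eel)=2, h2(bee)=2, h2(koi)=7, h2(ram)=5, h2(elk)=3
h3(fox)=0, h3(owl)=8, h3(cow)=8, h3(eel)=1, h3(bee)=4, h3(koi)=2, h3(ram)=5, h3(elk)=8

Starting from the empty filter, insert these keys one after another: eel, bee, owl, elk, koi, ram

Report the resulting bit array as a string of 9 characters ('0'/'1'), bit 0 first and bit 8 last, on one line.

Answer: 111111111

Derivation:
Start: bits=000000000
After insert 'eel': sets bits 0 1 2 -> bits=111000000
After insert 'bee': sets bits 2 4 6 -> bits=111010100
After insert 'owl': sets bits 7 8 -> bits=111010111
After insert 'elk': sets bits 3 4 8 -> bits=111110111
After insert 'koi': sets bits 2 7 -> bits=111110111
After insert 'ram': sets bits 4 5 -> bits=111111111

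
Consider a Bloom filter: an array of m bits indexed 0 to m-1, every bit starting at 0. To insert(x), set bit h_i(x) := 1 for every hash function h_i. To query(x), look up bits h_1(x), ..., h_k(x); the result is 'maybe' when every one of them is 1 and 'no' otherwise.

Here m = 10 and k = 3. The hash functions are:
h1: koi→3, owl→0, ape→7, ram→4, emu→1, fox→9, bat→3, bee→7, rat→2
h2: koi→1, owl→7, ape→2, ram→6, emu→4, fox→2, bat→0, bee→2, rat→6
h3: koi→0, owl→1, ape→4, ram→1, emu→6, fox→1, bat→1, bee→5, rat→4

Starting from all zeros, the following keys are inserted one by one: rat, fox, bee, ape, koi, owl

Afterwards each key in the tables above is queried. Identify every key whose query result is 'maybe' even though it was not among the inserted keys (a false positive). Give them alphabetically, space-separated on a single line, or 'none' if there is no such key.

Answer: bat emu ram

Derivation:
Start: bits=0000000000
After insert 'rat': sets bits 2 4 6 -> bits=0010101000
After insert 'fox': sets bits 1 2 9 -> bits=0110101001
After insert 'bee': sets bits 2 5 7 -> bits=0110111101
After insert 'ape': sets bits 2 4 7 -> bits=0110111101
After insert 'koi': sets bits 0 1 3 -> bits=1111111101
After insert 'owl': sets bits 0 1 7 -> bits=1111111101
Not inserted: bat emu ram — query each against bits=1111111101:
query bat: checks bit0=1, bit1=1, bit3=1 (all 1) -> maybe => FALSE POSITIVE
query emu: checks bit1=1, bit4=1, bit6=1 (all 1) -> maybe => FALSE POSITIVE
query ram: checks bit1=1, bit4=1, bit6=1 (all 1) -> maybe => FALSE POSITIVE
False positives (alphabetical): bat emu ram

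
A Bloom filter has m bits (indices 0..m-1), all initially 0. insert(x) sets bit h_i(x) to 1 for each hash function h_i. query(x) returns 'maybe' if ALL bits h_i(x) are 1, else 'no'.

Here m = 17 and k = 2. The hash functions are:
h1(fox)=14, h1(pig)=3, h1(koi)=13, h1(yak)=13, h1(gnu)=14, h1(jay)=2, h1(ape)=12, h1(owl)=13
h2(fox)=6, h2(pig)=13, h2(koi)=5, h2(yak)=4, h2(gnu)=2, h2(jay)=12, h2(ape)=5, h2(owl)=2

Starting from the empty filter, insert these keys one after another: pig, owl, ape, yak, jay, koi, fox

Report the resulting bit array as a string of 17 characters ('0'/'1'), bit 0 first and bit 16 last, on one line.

Answer: 00111110000011100

Derivation:
Start: bits=00000000000000000
After insert 'pig': sets bits 3 13 -> bits=00010000000001000
After insert 'owl': sets bits 2 13 -> bits=00110000000001000
After insert 'ape': sets bits 5 12 -> bits=00110100000011000
After insert 'yak': sets bits 4 13 -> bits=00111100000011000
After insert 'jay': sets bits 2 12 -> bits=00111100000011000
After insert 'koi': sets bits 5 13 -> bits=00111100000011000
After insert 'fox': sets bits 6 14 -> bits=00111110000011100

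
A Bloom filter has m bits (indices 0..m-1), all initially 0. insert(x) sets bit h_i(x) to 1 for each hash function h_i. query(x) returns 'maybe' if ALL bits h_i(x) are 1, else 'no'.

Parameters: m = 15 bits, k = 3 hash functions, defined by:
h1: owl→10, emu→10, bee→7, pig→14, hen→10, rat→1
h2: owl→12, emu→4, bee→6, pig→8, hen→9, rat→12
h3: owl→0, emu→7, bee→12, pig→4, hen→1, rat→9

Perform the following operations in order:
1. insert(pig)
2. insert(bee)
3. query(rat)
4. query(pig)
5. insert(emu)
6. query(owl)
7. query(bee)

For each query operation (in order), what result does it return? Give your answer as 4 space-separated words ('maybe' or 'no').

Answer: no maybe no maybe

Derivation:
Start: bits=000000000000000
Op 1: insert pig -> sets bits 4 8 14 -> bits=000010001000001
Op 2: insert bee -> sets bits 6 7 12 -> bits=000010111000101
Op 3: query rat -> checks bit1=0, bit9=0, bit12=1 (has a 0) -> no
Op 4: query pig -> checks bit4=1, bit8=1, bit14=1 (all 1) -> maybe
Op 5: insert emu -> sets bits 4 7 10 -> bits=000010111010101
Op 6: query owl -> checks bit0=0, bit10=1, bit12=1 (has a 0) -> no
Op 7: query bee -> checks bit6=1, bit7=1, bit12=1 (all 1) -> maybe
Query results in order: no maybe no maybe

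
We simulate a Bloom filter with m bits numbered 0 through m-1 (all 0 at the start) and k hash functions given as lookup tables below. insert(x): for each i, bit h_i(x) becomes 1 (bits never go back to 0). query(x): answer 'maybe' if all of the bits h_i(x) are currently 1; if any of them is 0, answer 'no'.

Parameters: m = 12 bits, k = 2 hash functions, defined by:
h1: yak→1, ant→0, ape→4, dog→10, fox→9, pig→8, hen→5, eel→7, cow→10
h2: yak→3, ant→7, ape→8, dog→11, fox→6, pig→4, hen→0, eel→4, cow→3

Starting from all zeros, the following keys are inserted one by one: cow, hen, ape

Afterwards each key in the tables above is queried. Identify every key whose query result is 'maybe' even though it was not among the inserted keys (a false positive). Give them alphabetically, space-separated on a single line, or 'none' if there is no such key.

Answer: pig

Derivation:
Start: bits=000000000000
After insert 'cow': sets bits 3 10 -> bits=000100000010
After insert 'hen': sets bits 0 5 -> bits=100101000010
After insert 'ape': sets bits 4 8 -> bits=100111001010
Not inserted: ant dog eel fox pig yak — query each against bits=100111001010:
query ant: checks bit0=1, bit7=0 (has a 0) -> no => not a false positive
query dog: checks bit10=1, bit11=0 (has a 0) -> no => not a false positive
query eel: checks bit4=1, bit7=0 (has a 0) -> no => not a false positive
query fox: checks bit6=0, bit9=0 (has a 0) -> no => not a false positive
query pig: checks bit4=1, bit8=1 (all 1) -> maybe => FALSE POSITIVE
query yak: checks bit1=0, bit3=1 (has a 0) -> no => not a false positive
False positives (alphabetical): pig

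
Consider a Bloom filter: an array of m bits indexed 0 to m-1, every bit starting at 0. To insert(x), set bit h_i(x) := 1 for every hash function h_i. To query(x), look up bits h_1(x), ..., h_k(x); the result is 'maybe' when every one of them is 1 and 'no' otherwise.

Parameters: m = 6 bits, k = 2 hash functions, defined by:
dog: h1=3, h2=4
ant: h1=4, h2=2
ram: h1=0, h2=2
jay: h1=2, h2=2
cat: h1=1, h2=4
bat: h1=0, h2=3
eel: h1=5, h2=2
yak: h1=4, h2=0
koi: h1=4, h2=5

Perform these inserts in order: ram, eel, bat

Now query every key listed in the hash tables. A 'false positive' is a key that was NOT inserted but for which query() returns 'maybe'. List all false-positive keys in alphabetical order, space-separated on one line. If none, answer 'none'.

Answer: jay

Derivation:
Start: bits=000000
After insert 'ram': sets bits 0 2 -> bits=101000
After insert 'eel': sets bits 2 5 -> bits=101001
After insert 'bat': sets bits 0 3 -> bits=101101
Not inserted: ant cat dog jay koi yak — query each against bits=101101:
query ant: checks bit2=1, bit4=0 (has a 0) -> no => not a false positive
query cat: checks bit1=0, bit4=0 (has a 0) -> no => not a false positive
query dog: checks bit3=1, bit4=0 (has a 0) -> no => not a false positive
query jay: checks bit2=1 (all 1) -> maybe => FALSE POSITIVE
query koi: checks bit4=0, bit5=1 (has a 0) -> no => not a false positive
query yak: checks bit0=1, bit4=0 (has a 0) -> no => not a false positive
False positives (alphabetical): jay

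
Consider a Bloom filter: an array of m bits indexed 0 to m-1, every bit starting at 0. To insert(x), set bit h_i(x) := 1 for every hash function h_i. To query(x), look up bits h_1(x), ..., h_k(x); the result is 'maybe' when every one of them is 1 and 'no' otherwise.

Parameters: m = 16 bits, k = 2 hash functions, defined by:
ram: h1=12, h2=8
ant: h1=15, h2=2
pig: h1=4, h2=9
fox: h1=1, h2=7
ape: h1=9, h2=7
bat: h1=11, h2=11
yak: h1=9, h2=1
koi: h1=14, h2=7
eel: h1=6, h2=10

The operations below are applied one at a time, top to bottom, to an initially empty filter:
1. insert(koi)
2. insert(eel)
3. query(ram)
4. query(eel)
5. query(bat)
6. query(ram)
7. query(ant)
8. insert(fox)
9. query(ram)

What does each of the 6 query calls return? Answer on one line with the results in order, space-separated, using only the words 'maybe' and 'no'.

Start: bits=0000000000000000
Op 1: insert koi -> sets bits 7 14 -> bits=0000000100000010
Op 2: insert eel -> sets bits 6 10 -> bits=0000001100100010
Op 3: query ram -> checks bit8=0, bit12=0 (has a 0) -> no
Op 4: query eel -> checks bit6=1, bit10=1 (all 1) -> maybe
Op 5: query bat -> checks bit11=0 (has a 0) -> no
Op 6: query ram -> checks bit8=0, bit12=0 (has a 0) -> no
Op 7: query ant -> checks bit2=0, bit15=0 (has a 0) -> no
Op 8: insert fox -> sets bits 1 7 -> bits=0100001100100010
Op 9: query ram -> checks bit8=0, bit12=0 (has a 0) -> no
Query results in order: no maybe no no no no

Answer: no maybe no no no no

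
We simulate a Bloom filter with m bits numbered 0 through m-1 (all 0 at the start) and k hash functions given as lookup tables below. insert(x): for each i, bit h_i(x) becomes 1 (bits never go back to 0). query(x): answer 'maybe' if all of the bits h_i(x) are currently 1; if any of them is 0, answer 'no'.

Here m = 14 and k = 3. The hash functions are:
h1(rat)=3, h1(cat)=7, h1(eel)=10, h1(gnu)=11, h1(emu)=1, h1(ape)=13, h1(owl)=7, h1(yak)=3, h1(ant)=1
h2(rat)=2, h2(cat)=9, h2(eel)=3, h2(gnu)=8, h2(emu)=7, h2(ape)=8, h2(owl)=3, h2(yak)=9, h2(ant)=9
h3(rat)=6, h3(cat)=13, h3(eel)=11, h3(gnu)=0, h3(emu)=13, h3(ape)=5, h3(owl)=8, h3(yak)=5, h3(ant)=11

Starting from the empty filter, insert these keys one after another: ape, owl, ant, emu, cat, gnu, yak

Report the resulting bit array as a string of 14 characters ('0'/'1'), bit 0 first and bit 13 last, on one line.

Answer: 11010101110101

Derivation:
Start: bits=00000000000000
After insert 'ape': sets bits 5 8 13 -> bits=00000100100001
After insert 'owl': sets bits 3 7 8 -> bits=00010101100001
After insert 'ant': sets bits 1 9 11 -> bits=01010101110101
After insert 'emu': sets bits 1 7 13 -> bits=01010101110101
After insert 'cat': sets bits 7 9 13 -> bits=01010101110101
After insert 'gnu': sets bits 0 8 11 -> bits=11010101110101
After insert 'yak': sets bits 3 5 9 -> bits=11010101110101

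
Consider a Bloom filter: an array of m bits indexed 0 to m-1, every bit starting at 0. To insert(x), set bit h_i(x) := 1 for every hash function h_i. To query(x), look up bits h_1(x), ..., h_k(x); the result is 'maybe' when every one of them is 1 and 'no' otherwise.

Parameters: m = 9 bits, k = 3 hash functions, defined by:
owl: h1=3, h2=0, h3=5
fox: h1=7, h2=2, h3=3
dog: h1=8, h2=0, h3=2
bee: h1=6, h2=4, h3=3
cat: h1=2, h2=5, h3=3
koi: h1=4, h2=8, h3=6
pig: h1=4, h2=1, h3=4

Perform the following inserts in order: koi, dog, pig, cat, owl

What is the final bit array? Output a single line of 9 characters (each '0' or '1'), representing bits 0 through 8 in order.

Start: bits=000000000
After insert 'koi': sets bits 4 6 8 -> bits=000010101
After insert 'dog': sets bits 0 2 8 -> bits=101010101
After insert 'pig': sets bits 1 4 -> bits=111010101
After insert 'cat': sets bits 2 3 5 -> bits=111111101
After insert 'owl': sets bits 0 3 5 -> bits=111111101

Answer: 111111101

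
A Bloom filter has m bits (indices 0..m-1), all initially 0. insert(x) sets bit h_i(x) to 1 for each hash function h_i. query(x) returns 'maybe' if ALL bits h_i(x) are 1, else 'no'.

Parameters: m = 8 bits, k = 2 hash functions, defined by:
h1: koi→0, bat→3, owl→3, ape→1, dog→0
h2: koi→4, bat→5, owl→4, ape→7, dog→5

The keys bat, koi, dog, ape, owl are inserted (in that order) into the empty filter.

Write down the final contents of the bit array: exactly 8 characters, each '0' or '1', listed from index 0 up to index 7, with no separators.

Answer: 11011101

Derivation:
Start: bits=00000000
After insert 'bat': sets bits 3 5 -> bits=00010100
After insert 'koi': sets bits 0 4 -> bits=10011100
After insert 'dog': sets bits 0 5 -> bits=10011100
After insert 'ape': sets bits 1 7 -> bits=11011101
After insert 'owl': sets bits 3 4 -> bits=11011101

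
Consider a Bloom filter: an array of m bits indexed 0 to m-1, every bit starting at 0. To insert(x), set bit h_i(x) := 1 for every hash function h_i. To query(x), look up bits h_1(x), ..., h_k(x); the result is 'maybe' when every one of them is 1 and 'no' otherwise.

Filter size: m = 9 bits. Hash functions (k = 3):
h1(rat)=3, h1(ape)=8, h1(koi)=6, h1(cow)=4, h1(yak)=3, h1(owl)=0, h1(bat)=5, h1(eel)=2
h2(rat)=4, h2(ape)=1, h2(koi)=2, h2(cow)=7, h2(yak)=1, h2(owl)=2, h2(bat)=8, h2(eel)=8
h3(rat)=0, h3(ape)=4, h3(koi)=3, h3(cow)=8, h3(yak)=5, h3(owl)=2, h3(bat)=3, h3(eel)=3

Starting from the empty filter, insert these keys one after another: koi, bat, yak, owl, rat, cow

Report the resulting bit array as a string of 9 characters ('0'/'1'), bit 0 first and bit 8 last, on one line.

Answer: 111111111

Derivation:
Start: bits=000000000
After insert 'koi': sets bits 2 3 6 -> bits=001100100
After insert 'bat': sets bits 3 5 8 -> bits=001101101
After insert 'yak': sets bits 1 3 5 -> bits=011101101
After insert 'owl': sets bits 0 2 -> bits=111101101
After insert 'rat': sets bits 0 3 4 -> bits=111111101
After insert 'cow': sets bits 4 7 8 -> bits=111111111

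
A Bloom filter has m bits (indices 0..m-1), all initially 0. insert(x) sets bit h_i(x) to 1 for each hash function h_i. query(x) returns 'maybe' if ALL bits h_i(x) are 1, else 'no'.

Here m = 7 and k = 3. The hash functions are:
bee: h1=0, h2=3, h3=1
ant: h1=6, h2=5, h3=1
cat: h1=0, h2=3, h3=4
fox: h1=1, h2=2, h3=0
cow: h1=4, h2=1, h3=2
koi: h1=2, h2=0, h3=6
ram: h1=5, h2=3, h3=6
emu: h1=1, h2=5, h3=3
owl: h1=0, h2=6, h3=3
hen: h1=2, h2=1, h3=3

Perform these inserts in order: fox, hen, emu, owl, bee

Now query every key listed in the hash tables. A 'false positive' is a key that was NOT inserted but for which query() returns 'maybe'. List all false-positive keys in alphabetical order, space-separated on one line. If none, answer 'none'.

Start: bits=0000000
After insert 'fox': sets bits 0 1 2 -> bits=1110000
After insert 'hen': sets bits 1 2 3 -> bits=1111000
After insert 'emu': sets bits 1 3 5 -> bits=1111010
After insert 'owl': sets bits 0 3 6 -> bits=1111011
After insert 'bee': sets bits 0 1 3 -> bits=1111011
Not inserted: ant cat cow koi ram — query each against bits=1111011:
query ant: checks bit1=1, bit5=1, bit6=1 (all 1) -> maybe => FALSE POSITIVE
query cat: checks bit0=1, bit3=1, bit4=0 (has a 0) -> no => not a false positive
query cow: checks bit1=1, bit2=1, bit4=0 (has a 0) -> no => not a false positive
query koi: checks bit0=1, bit2=1, bit6=1 (all 1) -> maybe => FALSE POSITIVE
query ram: checks bit3=1, bit5=1, bit6=1 (all 1) -> maybe => FALSE POSITIVE
False positives (alphabetical): ant koi ram

Answer: ant koi ram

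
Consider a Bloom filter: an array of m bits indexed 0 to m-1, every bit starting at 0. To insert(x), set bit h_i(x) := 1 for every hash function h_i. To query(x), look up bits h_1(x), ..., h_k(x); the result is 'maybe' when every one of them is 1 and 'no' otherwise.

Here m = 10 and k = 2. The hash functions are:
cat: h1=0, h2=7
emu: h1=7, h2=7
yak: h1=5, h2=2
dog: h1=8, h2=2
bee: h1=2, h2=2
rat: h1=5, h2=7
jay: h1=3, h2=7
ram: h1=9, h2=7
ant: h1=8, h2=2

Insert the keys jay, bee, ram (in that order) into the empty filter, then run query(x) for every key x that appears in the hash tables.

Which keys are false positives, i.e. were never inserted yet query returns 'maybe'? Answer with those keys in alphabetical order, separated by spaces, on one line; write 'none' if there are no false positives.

Answer: emu

Derivation:
Start: bits=0000000000
After insert 'jay': sets bits 3 7 -> bits=0001000100
After insert 'bee': sets bits 2 -> bits=0011000100
After insert 'ram': sets bits 7 9 -> bits=0011000101
Not inserted: ant cat dog emu rat yak — query each against bits=0011000101:
query ant: checks bit2=1, bit8=0 (has a 0) -> no => not a false positive
query cat: checks bit0=0, bit7=1 (has a 0) -> no => not a false positive
query dog: checks bit2=1, bit8=0 (has a 0) -> no => not a false positive
query emu: checks bit7=1 (all 1) -> maybe => FALSE POSITIVE
query rat: checks bit5=0, bit7=1 (has a 0) -> no => not a false positive
query yak: checks bit2=1, bit5=0 (has a 0) -> no => not a false positive
False positives (alphabetical): emu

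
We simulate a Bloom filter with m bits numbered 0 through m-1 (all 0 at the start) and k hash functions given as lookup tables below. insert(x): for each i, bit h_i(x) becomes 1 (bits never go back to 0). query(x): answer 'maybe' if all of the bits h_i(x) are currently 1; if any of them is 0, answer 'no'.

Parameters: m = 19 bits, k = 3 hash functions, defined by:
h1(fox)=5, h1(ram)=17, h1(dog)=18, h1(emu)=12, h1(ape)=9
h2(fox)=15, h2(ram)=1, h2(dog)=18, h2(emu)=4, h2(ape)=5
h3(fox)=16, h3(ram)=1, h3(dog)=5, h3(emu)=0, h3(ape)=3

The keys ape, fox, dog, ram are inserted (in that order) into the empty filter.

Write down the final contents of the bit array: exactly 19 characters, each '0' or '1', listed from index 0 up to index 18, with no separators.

Answer: 0101010001000001111

Derivation:
Start: bits=0000000000000000000
After insert 'ape': sets bits 3 5 9 -> bits=0001010001000000000
After insert 'fox': sets bits 5 15 16 -> bits=0001010001000001100
After insert 'dog': sets bits 5 18 -> bits=0001010001000001101
After insert 'ram': sets bits 1 17 -> bits=0101010001000001111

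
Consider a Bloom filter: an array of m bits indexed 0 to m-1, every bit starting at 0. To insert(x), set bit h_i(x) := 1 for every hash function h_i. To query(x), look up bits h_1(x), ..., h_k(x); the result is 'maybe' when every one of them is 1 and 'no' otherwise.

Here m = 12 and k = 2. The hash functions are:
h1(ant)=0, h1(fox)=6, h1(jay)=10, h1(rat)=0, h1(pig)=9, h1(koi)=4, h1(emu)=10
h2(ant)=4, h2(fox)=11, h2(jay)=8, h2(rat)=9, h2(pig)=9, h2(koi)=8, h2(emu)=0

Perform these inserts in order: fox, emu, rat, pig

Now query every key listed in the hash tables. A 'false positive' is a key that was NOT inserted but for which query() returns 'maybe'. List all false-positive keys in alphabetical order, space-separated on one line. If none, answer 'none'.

Answer: none

Derivation:
Start: bits=000000000000
After insert 'fox': sets bits 6 11 -> bits=000000100001
After insert 'emu': sets bits 0 10 -> bits=100000100011
After insert 'rat': sets bits 0 9 -> bits=100000100111
After insert 'pig': sets bits 9 -> bits=100000100111
Not inserted: ant jay koi — query each against bits=100000100111:
query ant: checks bit0=1, bit4=0 (has a 0) -> no => not a false positive
query jay: checks bit8=0, bit10=1 (has a 0) -> no => not a false positive
query koi: checks bit4=0, bit8=0 (has a 0) -> no => not a false positive
False positives (alphabetical): none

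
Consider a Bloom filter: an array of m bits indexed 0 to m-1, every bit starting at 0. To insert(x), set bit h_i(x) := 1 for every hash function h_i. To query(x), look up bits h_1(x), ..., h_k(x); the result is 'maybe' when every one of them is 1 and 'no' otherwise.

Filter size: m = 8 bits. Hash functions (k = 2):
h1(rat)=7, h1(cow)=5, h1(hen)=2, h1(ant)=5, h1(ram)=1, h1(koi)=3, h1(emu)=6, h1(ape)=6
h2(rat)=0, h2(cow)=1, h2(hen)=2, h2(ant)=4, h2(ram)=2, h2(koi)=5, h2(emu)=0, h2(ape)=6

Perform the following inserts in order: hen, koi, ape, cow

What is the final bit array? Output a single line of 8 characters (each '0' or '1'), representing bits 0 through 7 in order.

Answer: 01110110

Derivation:
Start: bits=00000000
After insert 'hen': sets bits 2 -> bits=00100000
After insert 'koi': sets bits 3 5 -> bits=00110100
After insert 'ape': sets bits 6 -> bits=00110110
After insert 'cow': sets bits 1 5 -> bits=01110110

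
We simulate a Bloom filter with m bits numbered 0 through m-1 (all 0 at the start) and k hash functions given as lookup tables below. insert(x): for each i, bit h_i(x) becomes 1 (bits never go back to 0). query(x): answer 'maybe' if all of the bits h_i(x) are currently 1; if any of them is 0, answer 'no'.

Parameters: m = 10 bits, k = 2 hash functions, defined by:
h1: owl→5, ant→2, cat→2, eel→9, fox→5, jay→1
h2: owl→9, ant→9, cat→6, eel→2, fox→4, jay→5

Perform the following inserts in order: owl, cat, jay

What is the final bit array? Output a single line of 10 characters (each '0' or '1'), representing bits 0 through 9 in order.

Answer: 0110011001

Derivation:
Start: bits=0000000000
After insert 'owl': sets bits 5 9 -> bits=0000010001
After insert 'cat': sets bits 2 6 -> bits=0010011001
After insert 'jay': sets bits 1 5 -> bits=0110011001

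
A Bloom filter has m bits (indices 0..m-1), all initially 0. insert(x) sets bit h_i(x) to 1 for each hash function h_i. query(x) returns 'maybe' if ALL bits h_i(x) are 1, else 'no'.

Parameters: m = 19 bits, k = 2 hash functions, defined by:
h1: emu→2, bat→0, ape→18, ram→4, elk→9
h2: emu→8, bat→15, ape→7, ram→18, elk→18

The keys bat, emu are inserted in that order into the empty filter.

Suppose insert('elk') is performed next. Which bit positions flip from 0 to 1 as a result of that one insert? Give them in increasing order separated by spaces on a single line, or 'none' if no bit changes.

Answer: 9 18

Derivation:
Start: bits=0000000000000000000
After insert 'bat': sets bits 0 15 -> bits=1000000000000001000
After insert 'emu': sets bits 2 8 -> bits=1010000010000001000
insert 'elk' would touch bits 9 18; currently bit9=0, bit18=0
Bits that are 0 among those (would change 0->1): 9 18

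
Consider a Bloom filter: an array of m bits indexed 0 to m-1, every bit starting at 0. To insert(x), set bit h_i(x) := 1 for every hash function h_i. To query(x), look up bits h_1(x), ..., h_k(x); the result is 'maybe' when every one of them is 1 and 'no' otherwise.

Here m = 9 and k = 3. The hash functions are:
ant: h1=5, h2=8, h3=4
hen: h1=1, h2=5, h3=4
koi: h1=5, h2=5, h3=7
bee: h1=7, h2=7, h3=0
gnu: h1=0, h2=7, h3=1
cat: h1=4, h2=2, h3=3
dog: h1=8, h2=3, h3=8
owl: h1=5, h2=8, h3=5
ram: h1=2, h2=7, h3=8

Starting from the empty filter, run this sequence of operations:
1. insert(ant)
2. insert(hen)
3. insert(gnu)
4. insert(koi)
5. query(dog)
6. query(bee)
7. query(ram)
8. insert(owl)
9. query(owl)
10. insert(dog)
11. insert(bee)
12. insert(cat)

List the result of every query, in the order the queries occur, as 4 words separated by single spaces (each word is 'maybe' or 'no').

Answer: no maybe no maybe

Derivation:
Start: bits=000000000
Op 1: insert ant -> sets bits 4 5 8 -> bits=000011001
Op 2: insert hen -> sets bits 1 4 5 -> bits=010011001
Op 3: insert gnu -> sets bits 0 1 7 -> bits=110011011
Op 4: insert koi -> sets bits 5 7 -> bits=110011011
Op 5: query dog -> checks bit3=0, bit8=1 (has a 0) -> no
Op 6: query bee -> checks bit0=1, bit7=1 (all 1) -> maybe
Op 7: query ram -> checks bit2=0, bit7=1, bit8=1 (has a 0) -> no
Op 8: insert owl -> sets bits 5 8 -> bits=110011011
Op 9: query owl -> checks bit5=1, bit8=1 (all 1) -> maybe
Op 10: insert dog -> sets bits 3 8 -> bits=110111011
Op 11: insert bee -> sets bits 0 7 -> bits=110111011
Op 12: insert cat -> sets bits 2 3 4 -> bits=111111011
Query results in order: no maybe no maybe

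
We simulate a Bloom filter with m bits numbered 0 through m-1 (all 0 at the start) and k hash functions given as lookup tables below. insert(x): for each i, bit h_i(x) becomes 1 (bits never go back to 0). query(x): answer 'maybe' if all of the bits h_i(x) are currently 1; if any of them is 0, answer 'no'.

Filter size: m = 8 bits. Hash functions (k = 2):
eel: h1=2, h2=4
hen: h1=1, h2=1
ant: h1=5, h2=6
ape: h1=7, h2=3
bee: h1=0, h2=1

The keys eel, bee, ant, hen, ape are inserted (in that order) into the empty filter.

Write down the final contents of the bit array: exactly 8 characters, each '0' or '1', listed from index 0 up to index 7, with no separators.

Start: bits=00000000
After insert 'eel': sets bits 2 4 -> bits=00101000
After insert 'bee': sets bits 0 1 -> bits=11101000
After insert 'ant': sets bits 5 6 -> bits=11101110
After insert 'hen': sets bits 1 -> bits=11101110
After insert 'ape': sets bits 3 7 -> bits=11111111

Answer: 11111111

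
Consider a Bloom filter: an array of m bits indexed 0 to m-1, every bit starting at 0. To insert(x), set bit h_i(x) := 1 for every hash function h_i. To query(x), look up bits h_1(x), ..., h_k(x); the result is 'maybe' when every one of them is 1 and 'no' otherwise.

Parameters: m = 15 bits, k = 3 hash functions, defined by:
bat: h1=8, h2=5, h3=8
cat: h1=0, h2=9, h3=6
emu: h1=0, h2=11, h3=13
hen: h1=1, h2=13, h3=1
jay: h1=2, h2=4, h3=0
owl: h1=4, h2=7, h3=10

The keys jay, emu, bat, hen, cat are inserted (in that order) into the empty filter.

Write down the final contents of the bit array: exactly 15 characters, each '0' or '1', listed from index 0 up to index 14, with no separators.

Answer: 111011101101010

Derivation:
Start: bits=000000000000000
After insert 'jay': sets bits 0 2 4 -> bits=101010000000000
After insert 'emu': sets bits 0 11 13 -> bits=101010000001010
After insert 'bat': sets bits 5 8 -> bits=101011001001010
After insert 'hen': sets bits 1 13 -> bits=111011001001010
After insert 'cat': sets bits 0 6 9 -> bits=111011101101010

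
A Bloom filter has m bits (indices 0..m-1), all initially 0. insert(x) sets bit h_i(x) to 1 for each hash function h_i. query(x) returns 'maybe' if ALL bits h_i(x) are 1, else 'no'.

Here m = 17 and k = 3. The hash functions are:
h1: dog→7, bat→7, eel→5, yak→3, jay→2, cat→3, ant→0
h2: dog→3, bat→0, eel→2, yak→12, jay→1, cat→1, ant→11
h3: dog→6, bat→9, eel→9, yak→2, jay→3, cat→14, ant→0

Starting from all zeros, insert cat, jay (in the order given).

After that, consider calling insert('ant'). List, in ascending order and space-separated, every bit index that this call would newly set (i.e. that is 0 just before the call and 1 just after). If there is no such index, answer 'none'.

Start: bits=00000000000000000
After insert 'cat': sets bits 1 3 14 -> bits=01010000000000100
After insert 'jay': sets bits 1 2 3 -> bits=01110000000000100
insert 'ant' would touch bits 0 11; currently bit0=0, bit11=0
Bits that are 0 among those (would change 0->1): 0 11

Answer: 0 11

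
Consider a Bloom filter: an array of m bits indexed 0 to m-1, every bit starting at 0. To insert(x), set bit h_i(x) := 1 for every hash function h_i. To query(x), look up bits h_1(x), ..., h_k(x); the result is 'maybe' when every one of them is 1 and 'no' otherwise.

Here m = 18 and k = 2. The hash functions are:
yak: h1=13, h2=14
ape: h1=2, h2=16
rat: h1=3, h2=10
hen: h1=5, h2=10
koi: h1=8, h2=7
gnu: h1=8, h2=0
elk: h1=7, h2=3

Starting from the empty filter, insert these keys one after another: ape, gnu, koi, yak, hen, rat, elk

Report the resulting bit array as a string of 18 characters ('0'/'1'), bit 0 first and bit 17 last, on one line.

Start: bits=000000000000000000
After insert 'ape': sets bits 2 16 -> bits=001000000000000010
After insert 'gnu': sets bits 0 8 -> bits=101000001000000010
After insert 'koi': sets bits 7 8 -> bits=101000011000000010
After insert 'yak': sets bits 13 14 -> bits=101000011000011010
After insert 'hen': sets bits 5 10 -> bits=101001011010011010
After insert 'rat': sets bits 3 10 -> bits=101101011010011010
After insert 'elk': sets bits 3 7 -> bits=101101011010011010

Answer: 101101011010011010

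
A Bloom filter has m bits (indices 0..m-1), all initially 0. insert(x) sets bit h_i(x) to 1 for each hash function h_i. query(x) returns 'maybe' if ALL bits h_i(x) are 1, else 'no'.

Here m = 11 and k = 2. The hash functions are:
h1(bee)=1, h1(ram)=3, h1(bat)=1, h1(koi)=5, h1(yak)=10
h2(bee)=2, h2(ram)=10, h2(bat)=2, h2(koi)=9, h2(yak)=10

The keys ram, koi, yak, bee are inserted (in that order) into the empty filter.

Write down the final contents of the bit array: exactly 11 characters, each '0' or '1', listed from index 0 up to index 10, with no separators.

Start: bits=00000000000
After insert 'ram': sets bits 3 10 -> bits=00010000001
After insert 'koi': sets bits 5 9 -> bits=00010100011
After insert 'yak': sets bits 10 -> bits=00010100011
After insert 'bee': sets bits 1 2 -> bits=01110100011

Answer: 01110100011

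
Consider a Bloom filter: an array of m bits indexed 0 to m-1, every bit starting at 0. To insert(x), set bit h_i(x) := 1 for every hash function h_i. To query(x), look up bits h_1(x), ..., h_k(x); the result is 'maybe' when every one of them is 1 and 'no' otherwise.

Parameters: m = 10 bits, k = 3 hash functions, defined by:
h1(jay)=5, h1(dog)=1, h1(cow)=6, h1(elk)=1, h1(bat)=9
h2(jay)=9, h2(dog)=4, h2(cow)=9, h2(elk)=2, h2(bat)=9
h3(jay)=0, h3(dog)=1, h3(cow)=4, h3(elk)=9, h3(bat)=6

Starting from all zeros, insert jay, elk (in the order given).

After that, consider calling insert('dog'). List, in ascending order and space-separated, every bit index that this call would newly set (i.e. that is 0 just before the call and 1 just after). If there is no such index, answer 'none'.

Answer: 4

Derivation:
Start: bits=0000000000
After insert 'jay': sets bits 0 5 9 -> bits=1000010001
After insert 'elk': sets bits 1 2 9 -> bits=1110010001
insert 'dog' would touch bits 1 4; currently bit1=1, bit4=0
Bits that are 0 among those (would change 0->1): 4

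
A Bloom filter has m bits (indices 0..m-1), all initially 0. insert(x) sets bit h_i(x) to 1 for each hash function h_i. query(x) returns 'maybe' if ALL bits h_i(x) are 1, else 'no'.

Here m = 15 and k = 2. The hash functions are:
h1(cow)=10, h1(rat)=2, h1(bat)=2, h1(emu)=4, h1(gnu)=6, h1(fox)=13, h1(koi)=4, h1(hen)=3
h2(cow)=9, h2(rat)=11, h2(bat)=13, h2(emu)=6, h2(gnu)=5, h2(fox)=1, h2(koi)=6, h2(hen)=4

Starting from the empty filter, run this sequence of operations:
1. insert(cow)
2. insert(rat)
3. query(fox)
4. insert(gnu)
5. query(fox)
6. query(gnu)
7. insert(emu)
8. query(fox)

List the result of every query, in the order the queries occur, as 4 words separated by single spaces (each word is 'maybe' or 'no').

Answer: no no maybe no

Derivation:
Start: bits=000000000000000
Op 1: insert cow -> sets bits 9 10 -> bits=000000000110000
Op 2: insert rat -> sets bits 2 11 -> bits=001000000111000
Op 3: query fox -> checks bit1=0, bit13=0 (has a 0) -> no
Op 4: insert gnu -> sets bits 5 6 -> bits=001001100111000
Op 5: query fox -> checks bit1=0, bit13=0 (has a 0) -> no
Op 6: query gnu -> checks bit5=1, bit6=1 (all 1) -> maybe
Op 7: insert emu -> sets bits 4 6 -> bits=001011100111000
Op 8: query fox -> checks bit1=0, bit13=0 (has a 0) -> no
Query results in order: no no maybe no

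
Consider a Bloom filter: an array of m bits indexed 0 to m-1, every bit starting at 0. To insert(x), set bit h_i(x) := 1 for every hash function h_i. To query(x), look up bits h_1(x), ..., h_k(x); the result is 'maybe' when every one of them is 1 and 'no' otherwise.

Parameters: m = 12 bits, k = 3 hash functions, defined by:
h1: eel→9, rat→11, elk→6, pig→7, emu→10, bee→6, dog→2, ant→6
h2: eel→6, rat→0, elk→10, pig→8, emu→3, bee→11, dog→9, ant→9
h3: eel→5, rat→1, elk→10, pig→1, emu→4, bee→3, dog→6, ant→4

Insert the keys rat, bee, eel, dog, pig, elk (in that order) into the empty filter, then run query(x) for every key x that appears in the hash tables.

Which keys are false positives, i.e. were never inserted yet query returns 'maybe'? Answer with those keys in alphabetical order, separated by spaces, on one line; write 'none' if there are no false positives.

Start: bits=000000000000
After insert 'rat': sets bits 0 1 11 -> bits=110000000001
After insert 'bee': sets bits 3 6 11 -> bits=110100100001
After insert 'eel': sets bits 5 6 9 -> bits=110101100101
After insert 'dog': sets bits 2 6 9 -> bits=111101100101
After insert 'pig': sets bits 1 7 8 -> bits=111101111101
After insert 'elk': sets bits 6 10 -> bits=111101111111
Not inserted: ant emu — query each against bits=111101111111:
query ant: checks bit4=0, bit6=1, bit9=1 (has a 0) -> no => not a false positive
query emu: checks bit3=1, bit4=0, bit10=1 (has a 0) -> no => not a false positive
False positives (alphabetical): none

Answer: none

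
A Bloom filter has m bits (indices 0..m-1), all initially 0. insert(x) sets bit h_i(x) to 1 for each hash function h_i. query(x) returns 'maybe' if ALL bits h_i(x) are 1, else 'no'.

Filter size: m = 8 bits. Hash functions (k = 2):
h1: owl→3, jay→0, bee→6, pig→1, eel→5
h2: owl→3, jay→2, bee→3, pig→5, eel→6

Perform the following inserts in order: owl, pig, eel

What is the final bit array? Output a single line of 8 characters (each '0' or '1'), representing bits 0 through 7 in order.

Start: bits=00000000
After insert 'owl': sets bits 3 -> bits=00010000
After insert 'pig': sets bits 1 5 -> bits=01010100
After insert 'eel': sets bits 5 6 -> bits=01010110

Answer: 01010110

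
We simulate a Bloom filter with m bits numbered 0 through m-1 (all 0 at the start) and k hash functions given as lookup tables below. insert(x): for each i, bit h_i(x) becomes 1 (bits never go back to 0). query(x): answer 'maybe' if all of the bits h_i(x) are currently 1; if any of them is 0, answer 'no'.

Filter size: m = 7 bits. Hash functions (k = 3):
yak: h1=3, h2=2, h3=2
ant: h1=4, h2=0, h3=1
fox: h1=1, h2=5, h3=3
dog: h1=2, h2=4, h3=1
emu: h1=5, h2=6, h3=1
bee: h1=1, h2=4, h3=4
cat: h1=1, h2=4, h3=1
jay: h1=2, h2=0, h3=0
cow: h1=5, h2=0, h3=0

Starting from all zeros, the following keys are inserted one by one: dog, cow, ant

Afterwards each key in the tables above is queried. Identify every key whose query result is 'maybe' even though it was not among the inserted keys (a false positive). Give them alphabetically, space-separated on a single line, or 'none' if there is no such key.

Start: bits=0000000
After insert 'dog': sets bits 1 2 4 -> bits=0110100
After insert 'cow': sets bits 0 5 -> bits=1110110
After insert 'ant': sets bits 0 1 4 -> bits=1110110
Not inserted: bee cat emu fox jay yak — query each against bits=1110110:
query bee: checks bit1=1, bit4=1 (all 1) -> maybe => FALSE POSITIVE
query cat: checks bit1=1, bit4=1 (all 1) -> maybe => FALSE POSITIVE
query emu: checks bit1=1, bit5=1, bit6=0 (has a 0) -> no => not a false positive
query fox: checks bit1=1, bit3=0, bit5=1 (has a 0) -> no => not a false positive
query jay: checks bit0=1, bit2=1 (all 1) -> maybe => FALSE POSITIVE
query yak: checks bit2=1, bit3=0 (has a 0) -> no => not a false positive
False positives (alphabetical): bee cat jay

Answer: bee cat jay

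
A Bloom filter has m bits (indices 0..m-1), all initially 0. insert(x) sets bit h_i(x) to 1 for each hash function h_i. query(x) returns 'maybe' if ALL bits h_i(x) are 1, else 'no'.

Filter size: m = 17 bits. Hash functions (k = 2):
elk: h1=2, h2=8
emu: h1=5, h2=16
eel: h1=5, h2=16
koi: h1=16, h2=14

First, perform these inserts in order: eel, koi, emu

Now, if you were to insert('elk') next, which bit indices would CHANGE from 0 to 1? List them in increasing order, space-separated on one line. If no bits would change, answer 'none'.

Answer: 2 8

Derivation:
Start: bits=00000000000000000
After insert 'eel': sets bits 5 16 -> bits=00000100000000001
After insert 'koi': sets bits 14 16 -> bits=00000100000000101
After insert 'emu': sets bits 5 16 -> bits=00000100000000101
insert 'elk' would touch bits 2 8; currently bit2=0, bit8=0
Bits that are 0 among those (would change 0->1): 2 8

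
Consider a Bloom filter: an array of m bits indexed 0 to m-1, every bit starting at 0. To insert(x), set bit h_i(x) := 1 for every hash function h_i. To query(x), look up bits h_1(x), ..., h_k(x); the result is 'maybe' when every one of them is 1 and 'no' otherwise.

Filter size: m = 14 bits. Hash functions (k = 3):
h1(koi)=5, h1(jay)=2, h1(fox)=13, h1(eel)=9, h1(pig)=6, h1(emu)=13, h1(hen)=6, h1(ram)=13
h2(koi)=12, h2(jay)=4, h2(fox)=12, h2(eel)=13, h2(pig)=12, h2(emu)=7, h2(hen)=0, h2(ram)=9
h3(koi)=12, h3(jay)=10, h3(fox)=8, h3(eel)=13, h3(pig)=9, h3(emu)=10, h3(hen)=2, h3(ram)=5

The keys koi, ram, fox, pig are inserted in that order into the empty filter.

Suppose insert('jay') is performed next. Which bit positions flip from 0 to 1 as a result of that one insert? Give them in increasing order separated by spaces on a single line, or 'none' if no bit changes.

Answer: 2 4 10

Derivation:
Start: bits=00000000000000
After insert 'koi': sets bits 5 12 -> bits=00000100000010
After insert 'ram': sets bits 5 9 13 -> bits=00000100010011
After insert 'fox': sets bits 8 12 13 -> bits=00000100110011
After insert 'pig': sets bits 6 9 12 -> bits=00000110110011
insert 'jay' would touch bits 2 4 10; currently bit2=0, bit4=0, bit10=0
Bits that are 0 among those (would change 0->1): 2 4 10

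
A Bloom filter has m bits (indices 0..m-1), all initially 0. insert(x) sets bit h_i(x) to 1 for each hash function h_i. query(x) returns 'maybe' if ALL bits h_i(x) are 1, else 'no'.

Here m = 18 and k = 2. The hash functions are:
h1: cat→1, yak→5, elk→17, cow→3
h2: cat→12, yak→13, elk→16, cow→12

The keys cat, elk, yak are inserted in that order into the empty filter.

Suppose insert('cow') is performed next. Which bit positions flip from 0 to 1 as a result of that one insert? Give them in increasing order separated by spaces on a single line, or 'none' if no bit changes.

Start: bits=000000000000000000
After insert 'cat': sets bits 1 12 -> bits=010000000000100000
After insert 'elk': sets bits 16 17 -> bits=010000000000100011
After insert 'yak': sets bits 5 13 -> bits=010001000000110011
insert 'cow' would touch bits 3 12; currently bit3=0, bit12=1
Bits that are 0 among those (would change 0->1): 3

Answer: 3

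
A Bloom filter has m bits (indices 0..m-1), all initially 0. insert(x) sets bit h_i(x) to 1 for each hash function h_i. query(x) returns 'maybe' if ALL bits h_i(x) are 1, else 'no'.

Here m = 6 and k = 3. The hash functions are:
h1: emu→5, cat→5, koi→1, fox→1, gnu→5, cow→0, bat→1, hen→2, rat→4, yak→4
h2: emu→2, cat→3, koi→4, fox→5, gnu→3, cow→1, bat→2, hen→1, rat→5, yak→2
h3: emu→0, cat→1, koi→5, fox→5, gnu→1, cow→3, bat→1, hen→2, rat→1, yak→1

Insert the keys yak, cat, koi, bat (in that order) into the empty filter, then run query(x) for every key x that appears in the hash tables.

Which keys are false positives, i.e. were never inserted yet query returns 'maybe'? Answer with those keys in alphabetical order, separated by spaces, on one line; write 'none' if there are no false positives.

Answer: fox gnu hen rat

Derivation:
Start: bits=000000
After insert 'yak': sets bits 1 2 4 -> bits=011010
After insert 'cat': sets bits 1 3 5 -> bits=011111
After insert 'koi': sets bits 1 4 5 -> bits=011111
After insert 'bat': sets bits 1 2 -> bits=011111
Not inserted: cow emu fox gnu hen rat — query each against bits=011111:
query cow: checks bit0=0, bit1=1, bit3=1 (has a 0) -> no => not a false positive
query emu: checks bit0=0, bit2=1, bit5=1 (has a 0) -> no => not a false positive
query fox: checks bit1=1, bit5=1 (all 1) -> maybe => FALSE POSITIVE
query gnu: checks bit1=1, bit3=1, bit5=1 (all 1) -> maybe => FALSE POSITIVE
query hen: checks bit1=1, bit2=1 (all 1) -> maybe => FALSE POSITIVE
query rat: checks bit1=1, bit4=1, bit5=1 (all 1) -> maybe => FALSE POSITIVE
False positives (alphabetical): fox gnu hen rat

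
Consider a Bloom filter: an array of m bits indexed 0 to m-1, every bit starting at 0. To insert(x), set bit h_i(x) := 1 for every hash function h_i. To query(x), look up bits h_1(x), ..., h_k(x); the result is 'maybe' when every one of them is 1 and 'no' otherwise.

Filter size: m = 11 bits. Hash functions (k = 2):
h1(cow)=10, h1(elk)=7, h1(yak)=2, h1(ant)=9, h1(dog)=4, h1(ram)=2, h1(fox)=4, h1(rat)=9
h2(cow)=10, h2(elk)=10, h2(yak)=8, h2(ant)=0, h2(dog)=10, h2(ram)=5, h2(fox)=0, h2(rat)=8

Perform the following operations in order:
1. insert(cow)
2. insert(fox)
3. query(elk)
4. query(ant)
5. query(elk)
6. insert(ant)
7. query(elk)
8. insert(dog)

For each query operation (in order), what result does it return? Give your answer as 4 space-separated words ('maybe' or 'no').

Answer: no no no no

Derivation:
Start: bits=00000000000
Op 1: insert cow -> sets bits 10 -> bits=00000000001
Op 2: insert fox -> sets bits 0 4 -> bits=10001000001
Op 3: query elk -> checks bit7=0, bit10=1 (has a 0) -> no
Op 4: query ant -> checks bit0=1, bit9=0 (has a 0) -> no
Op 5: query elk -> checks bit7=0, bit10=1 (has a 0) -> no
Op 6: insert ant -> sets bits 0 9 -> bits=10001000011
Op 7: query elk -> checks bit7=0, bit10=1 (has a 0) -> no
Op 8: insert dog -> sets bits 4 10 -> bits=10001000011
Query results in order: no no no no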